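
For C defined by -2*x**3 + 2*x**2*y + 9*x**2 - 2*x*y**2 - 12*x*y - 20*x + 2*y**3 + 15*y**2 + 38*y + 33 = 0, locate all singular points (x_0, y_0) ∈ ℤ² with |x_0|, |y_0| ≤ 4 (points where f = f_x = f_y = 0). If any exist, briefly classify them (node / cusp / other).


Singular points: {(1, -2)}; classification: node.

Compute partial derivatives:
  f_x = -6*x**2 + 4*x*y + 18*x - 2*y**2 - 12*y - 20.
  f_y = 2*x**2 - 4*x*y - 12*x + 6*y**2 + 30*y + 38.
Scan x_0 ∈ {−4, ..., 4}. For each x_0, f_y(x_0, y) is a polynomial in y; find its integer roots y ∈ {−4, ..., 4}, then test f_x and f at those candidates.
  x = -4: f_y(-4, y) = 6*y**2 + 46*y + 118; no integer root y with |y| ≤ 4.
  x = -3: f_y(-3, y) = 6*y**2 + 42*y + 92; no integer root y with |y| ≤ 4.
  x = -2: f_y(-2, y) = 6*y**2 + 38*y + 70; no integer root y with |y| ≤ 4.
  x = -1: f_y(-1, y) = 6*y**2 + 34*y + 52; no integer root y with |y| ≤ 4.
  x = 0: f_y(0, y) = 6*y**2 + 30*y + 38; no integer root y with |y| ≤ 4.
  x = 1: f_y(1, y) = 6*y**2 + 26*y + 28; vanishes at y ∈ {-2}. (1, -2): f_x = 0, f = 0 — SINGULAR.
  x = 2: f_y(2, y) = 6*y**2 + 22*y + 22; no integer root y with |y| ≤ 4.
  x = 3: f_y(3, y) = 6*y**2 + 18*y + 20; no integer root y with |y| ≤ 4.
  x = 4: f_y(4, y) = 6*y**2 + 14*y + 22; no integer root y with |y| ≤ 4.
Only singular point on the grid: (1, -2).
Classify: substitute x = 1 + u, y = -2 + v and expand: f = -2*u**3 + 2*u**2*v - u**2 - 2*u*v**2 + 2*v**3 + v**2.
No constant or linear terms (consistent with a singular point). Quadratic part: -u**2 + v**2. Cubic part: -2*u**3 + 2*u**2*v - 2*u*v**2 + 2*v**3.
The quadratic part v**2 - u**2 = (v − u)(v + u) splits into two distinct linear factors, so there are two distinct tangent lines y − -2 = ±(x − 1) — this is a node (ordinary double point).
Classification: node.


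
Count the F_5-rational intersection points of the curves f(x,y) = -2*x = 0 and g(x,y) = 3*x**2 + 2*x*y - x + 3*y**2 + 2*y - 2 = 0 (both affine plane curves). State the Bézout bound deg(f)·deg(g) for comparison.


Common zeros: ∅; count = 0; Bézout bound = 2.

deg(f) = 1, deg(g) = 2, so Bézout bound = 2.
Scan x ∈ F_5. For each x, list the y ∈ F_5 with f(x, y) ≡ 0 and those with g(x, y) ≡ 0 (mod 5); the common zeros in that column are the intersection.
  x = 0: f ≡ 0 at y ∈ {0, 1, 2, 3, 4}; g ≡ 0 at y ∈ ∅; common: ∅.
  x = 1: f ≡ 0 at y ∈ ∅; g ≡ 0 at y ∈ {0, 2}; common: ∅.
  x = 2: f ≡ 0 at y ∈ ∅; g ≡ 0 at y ∈ {4}; common: ∅.
  x = 3: f ≡ 0 at y ∈ ∅; g ≡ 0 at y ∈ {2}; common: ∅.
  x = 4: f ≡ 0 at y ∈ ∅; g ≡ 0 at y ∈ {1, 4}; common: ∅.
Collecting: common zeros = ∅, so the count is 0.
Comparison with the Bézout bound: 0 ≤ 2 = deg(f)·deg(g), as expected for curves with no common component (the affine F_5-count falls short of the bound because intersections may lie at infinity, over extension fields, or carry multiplicity).


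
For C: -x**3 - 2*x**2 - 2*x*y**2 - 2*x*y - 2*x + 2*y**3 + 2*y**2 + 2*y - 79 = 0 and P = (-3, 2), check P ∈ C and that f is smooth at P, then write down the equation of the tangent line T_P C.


Tangent line at P: -29*x + 64*y - 215 = 0.

Step 1: f(-3, 2) = 0, so P lies on C.
Step 2: partial derivatives
  f_x(x, y) = -3*x**2 - 4*x - 2*y**2 - 2*y - 2, f_y(x, y) = -4*x*y - 2*x + 6*y**2 + 4*y + 2.
  f_x(P) = -29, f_y(P) = 64 (gradient nonzero, so P is smooth).
Step 3: tangent line at P: -29·(x − -3) + 64·(y − 2) = 0.
Expanding: -29*x + 64*y - 215 = 0.


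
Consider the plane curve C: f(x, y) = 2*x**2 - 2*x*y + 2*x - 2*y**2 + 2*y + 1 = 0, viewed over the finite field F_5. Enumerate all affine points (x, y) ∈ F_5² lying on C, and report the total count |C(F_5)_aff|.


Affine F_5-points: {(1, 0), (3, 0), (3, 3), (4, 3), (4, 4)}; count = 5.

For each of the 25 pairs (x, y) ∈ F_5², evaluate f(x, y) mod 5. Record the zeros.
  x = 0: [0↦1, 1↦1, 2↦2, 3↦4, 4↦2]  zeros at y ∈ ∅
  x = 1: [0↦0, 1↦3, 2↦2, 3↦2, 4↦3]  zeros at y ∈ {0}
  x = 2: [0↦3, 1↦4, 2↦1, 3↦4, 4↦3]  zeros at y ∈ ∅
  x = 3: [0↦0, 1↦4, 2↦4, 3↦0, 4↦2]  zeros at y ∈ {0, 3}
  x = 4: [0↦1, 1↦3, 2↦1, 3↦0, 4↦0]  zeros at y ∈ {3, 4}
Collecting zeros: affine points = {(1, 0), (3, 0), (3, 3), (4, 3), (4, 4)}.
Total count |C(F_5)_aff| = 5.


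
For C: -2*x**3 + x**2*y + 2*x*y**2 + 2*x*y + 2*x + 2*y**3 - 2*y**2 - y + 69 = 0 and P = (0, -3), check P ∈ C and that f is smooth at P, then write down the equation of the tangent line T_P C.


Tangent line at P: 14*x + 65*y + 195 = 0.

Step 1: f(0, -3) = 0, so P lies on C.
Step 2: partial derivatives
  f_x(x, y) = -6*x**2 + 2*x*y + 2*y**2 + 2*y + 2, f_y(x, y) = x**2 + 4*x*y + 2*x + 6*y**2 - 4*y - 1.
  f_x(P) = 14, f_y(P) = 65 (gradient nonzero, so P is smooth).
Step 3: tangent line at P: 14·(x − 0) + 65·(y − -3) = 0.
Expanding: 14*x + 65*y + 195 = 0.


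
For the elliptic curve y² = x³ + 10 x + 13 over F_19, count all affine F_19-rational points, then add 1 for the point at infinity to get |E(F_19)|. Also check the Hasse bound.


Affine points = {(1, 9), (1, 10), (5, 6), (5, 13), (6, 2), (6, 17), (8, 4), (8, 15), (10, 7), (10, 12), (14, 3), (14, 16), (15, 2), (15, 17), (17, 2), (17, 17)}; affine count = 16; |E(F_19)| = 17.

Discriminant check: Δ ∝ 4a³ + 27b² = 4·10³ + 27·13² = 4·1000 + 27·169 ≡ 13 (mod 19). Nonzero ⇒ E is nonsingular.
For each x ∈ F_19, compute rhs = x³ + 10·x + 13 mod 19, then count y ∈ F_19 with y² ≡ rhs.
  x = 0: rhs = 13, matching y values: none (0 points).
  x = 1: rhs = 5, matching y values: 9, 10 (2 points).
  x = 2: rhs = 3, matching y values: none (0 points).
  x = 3: rhs = 13, matching y values: none (0 points).
  x = 4: rhs = 3, matching y values: none (0 points).
  x = 5: rhs = 17, matching y values: 6, 13 (2 points).
  x = 6: rhs = 4, matching y values: 2, 17 (2 points).
  x = 7: rhs = 8, matching y values: none (0 points).
  x = 8: rhs = 16, matching y values: 4, 15 (2 points).
  x = 9: rhs = 15, matching y values: none (0 points).
  x = 10: rhs = 11, matching y values: 7, 12 (2 points).
  x = 11: rhs = 10, matching y values: none (0 points).
  x = 12: rhs = 18, matching y values: none (0 points).
  x = 13: rhs = 3, matching y values: none (0 points).
  x = 14: rhs = 9, matching y values: 3, 16 (2 points).
  x = 15: rhs = 4, matching y values: 2, 17 (2 points).
  x = 16: rhs = 13, matching y values: none (0 points).
  x = 17: rhs = 4, matching y values: 2, 17 (2 points).
  x = 18: rhs = 2, matching y values: none (0 points).
Total affine count: 16.
Full point count |E(F_19)| = 16 + 1 = 17.
Hasse bound: |17 − (19+1)| = |-3| = 3 ≤ 2√19 ≈ 8.7178 ✓.


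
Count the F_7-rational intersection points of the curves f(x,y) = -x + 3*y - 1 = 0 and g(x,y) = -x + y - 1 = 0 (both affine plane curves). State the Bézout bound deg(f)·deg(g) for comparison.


Common zeros: {(6, 0)}; count = 1; Bézout bound = 1.

deg(f) = 1, deg(g) = 1, so Bézout bound = 1.
Scan x ∈ F_7. For each x, list the y ∈ F_7 with f(x, y) ≡ 0 and those with g(x, y) ≡ 0 (mod 7); the common zeros in that column are the intersection.
  x = 0: f ≡ 0 at y ∈ {5}; g ≡ 0 at y ∈ {1}; common: ∅.
  x = 1: f ≡ 0 at y ∈ {3}; g ≡ 0 at y ∈ {2}; common: ∅.
  x = 2: f ≡ 0 at y ∈ {1}; g ≡ 0 at y ∈ {3}; common: ∅.
  x = 3: f ≡ 0 at y ∈ {6}; g ≡ 0 at y ∈ {4}; common: ∅.
  x = 4: f ≡ 0 at y ∈ {4}; g ≡ 0 at y ∈ {5}; common: ∅.
  x = 5: f ≡ 0 at y ∈ {2}; g ≡ 0 at y ∈ {6}; common: ∅.
  x = 6: f ≡ 0 at y ∈ {0}; g ≡ 0 at y ∈ {0}; common: {0}.
Collecting: common zeros = {(6, 0)}, so the count is 1.
Comparison with the Bézout bound: 1 ≤ 1 = deg(f)·deg(g), as expected for curves with no common component (the bound is attained).


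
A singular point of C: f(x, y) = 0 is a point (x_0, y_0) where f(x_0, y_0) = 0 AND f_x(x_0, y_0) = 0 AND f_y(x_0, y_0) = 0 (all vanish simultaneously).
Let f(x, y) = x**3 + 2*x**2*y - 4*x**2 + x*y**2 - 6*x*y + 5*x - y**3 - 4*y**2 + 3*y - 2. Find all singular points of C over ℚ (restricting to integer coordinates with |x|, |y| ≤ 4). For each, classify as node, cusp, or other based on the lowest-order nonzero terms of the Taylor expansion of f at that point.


Singular points: {(2, -1)}; classification: cusp.

Compute partial derivatives:
  f_x = 3*x**2 + 4*x*y - 8*x + y**2 - 6*y + 5.
  f_y = 2*x**2 + 2*x*y - 6*x - 3*y**2 - 8*y + 3.
Scan x_0 ∈ {−4, ..., 4}. For each x_0, f_y(x_0, y) is a polynomial in y; find its integer roots y ∈ {−4, ..., 4}, then test f_x and f at those candidates.
  x = -4: f_y(-4, y) = -3*y**2 - 16*y + 59; no integer root y with |y| ≤ 4.
  x = -3: f_y(-3, y) = -3*y**2 - 14*y + 39; no integer root y with |y| ≤ 4.
  x = -2: f_y(-2, y) = -3*y**2 - 12*y + 23; no integer root y with |y| ≤ 4.
  x = -1: f_y(-1, y) = -3*y**2 - 10*y + 11; no integer root y with |y| ≤ 4.
  x = 0: f_y(0, y) = -3*y**2 - 8*y + 3; vanishes at y ∈ {-3}. (0, -3): f_x = 32 ≠ 0.
  x = 1: f_y(1, y) = -3*y**2 - 6*y - 1; no integer root y with |y| ≤ 4.
  x = 2: f_y(2, y) = -3*y**2 - 4*y - 1; vanishes at y ∈ {-1}. (2, -1): f_x = 0, f = 0 — SINGULAR.
  x = 3: f_y(3, y) = -3*y**2 - 2*y + 3; no integer root y with |y| ≤ 4.
  x = 4: f_y(4, y) = 11 - 3*y**2; no integer root y with |y| ≤ 4.
Only singular point on the grid: (2, -1).
Classify: substitute x = 2 + u, y = -1 + v and expand: f = u**3 + 2*u**2*v + u*v**2 - v**3 + v**2.
No constant or linear terms (consistent with a singular point). Quadratic part: v**2. Cubic part: u**3 + 2*u**2*v + u*v**2 - v**3.
The quadratic part v**2 is a perfect square, so there is a single (double) tangent line v = 0, i.e. y = -1. Restricting the cubic part to that line (v = 0) leaves u**3 ≠ 0, so f is not divisible by v and the branch is v² ≈ -u**3 to lowest order — this is a cusp.
Classification: cusp.


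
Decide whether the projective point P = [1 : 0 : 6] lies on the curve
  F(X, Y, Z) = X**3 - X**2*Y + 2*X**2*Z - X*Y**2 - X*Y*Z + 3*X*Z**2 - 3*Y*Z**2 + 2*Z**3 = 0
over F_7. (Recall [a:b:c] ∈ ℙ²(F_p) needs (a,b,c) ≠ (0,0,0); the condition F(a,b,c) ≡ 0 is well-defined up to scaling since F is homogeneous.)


F(1,0,6) ≡ 0 (mod 7); P is on the curve.

Evaluate F(1, 0, 6) term-by-term (mod 7).
  X**3 ↦ 1·1·1·1 = 1
  -X**2*Y ↦ -1·1·0·1 = 0
  2*X**2*Z ↦ 2·1·1·6 = 12
  -X*Y**2 ↦ -1·1·0·1 = 0
  -X*Y*Z ↦ -1·1·0·6 = 0
  3*X*Z**2 ↦ 3·1·1·36 = 108
  -3*Y*Z**2 ↦ -3·1·0·36 = 0
  2*Z**3 ↦ 2·1·1·216 = 432
Sum: F(1, 0, 6) = (1) + (0) + (12) + (0) + (0) + (108) + (0) + (432) = 553.
Reducing mod 7: 553 ≡ 0 (mod 7).
Since F(a, b, c) ≡ 0 (mod 7), P lies on the curve.


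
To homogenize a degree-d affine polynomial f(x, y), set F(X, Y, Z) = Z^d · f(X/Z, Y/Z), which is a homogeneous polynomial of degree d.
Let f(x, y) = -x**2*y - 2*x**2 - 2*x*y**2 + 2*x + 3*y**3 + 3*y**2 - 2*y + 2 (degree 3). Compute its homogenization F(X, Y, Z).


F(X, Y, Z) = -X**2*Y - 2*X**2*Z - 2*X*Y**2 + 2*X*Z**2 + 3*Y**3 + 3*Y**2*Z - 2*Y*Z**2 + 2*Z**3

deg(f) = 3.
Substitute x = X/Z, y = Y/Z into f, then multiply by Z^3.
  monomial -1·x^2·y^1 ↦ -1·X^2·Y^1·Z^0.
  monomial -2·x^2·y^0 ↦ -2·X^2·Y^0·Z^1.
  monomial -2·x^1·y^2 ↦ -2·X^1·Y^2·Z^0.
  monomial 2·x^1·y^0 ↦ 2·X^1·Y^0·Z^2.
  monomial 3·x^0·y^3 ↦ 3·X^0·Y^3·Z^0.
  monomial 3·x^0·y^2 ↦ 3·X^0·Y^2·Z^1.
  monomial -2·x^0·y^1 ↦ -2·X^0·Y^1·Z^2.
  monomial 2·x^0·y^0 ↦ 2·X^0·Y^0·Z^3.
Collecting: F(X, Y, Z) = -X**2*Y - 2*X**2*Z - 2*X*Y**2 + 2*X*Z**2 + 3*Y**3 + 3*Y**2*Z - 2*Y*Z**2 + 2*Z**3.


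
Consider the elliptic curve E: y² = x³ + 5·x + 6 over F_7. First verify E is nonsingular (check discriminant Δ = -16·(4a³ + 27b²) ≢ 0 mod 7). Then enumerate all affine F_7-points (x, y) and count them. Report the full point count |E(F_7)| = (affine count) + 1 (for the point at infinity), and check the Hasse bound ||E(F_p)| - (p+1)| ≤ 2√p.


Affine points = {(5, 3), (5, 4), (6, 0)}; affine count = 3; |E(F_7)| = 4.

Discriminant check: Δ ∝ 4a³ + 27b² = 4·5³ + 27·6² = 4·125 + 27·36 ≡ 2 (mod 7). Nonzero ⇒ E is nonsingular.
For each x ∈ F_7, compute rhs = x³ + 5·x + 6 mod 7, then count y ∈ F_7 with y² ≡ rhs.
  x = 0: rhs = 6, matching y values: none (0 points).
  x = 1: rhs = 5, matching y values: none (0 points).
  x = 2: rhs = 3, matching y values: none (0 points).
  x = 3: rhs = 6, matching y values: none (0 points).
  x = 4: rhs = 6, matching y values: none (0 points).
  x = 5: rhs = 2, matching y values: 3, 4 (2 points).
  x = 6: rhs = 0, matching y values: 0 (1 points).
Total affine count: 3.
Full point count |E(F_7)| = 3 + 1 = 4.
Hasse bound: |4 − (7+1)| = |-4| = 4 ≤ 2√7 ≈ 5.2915 ✓.


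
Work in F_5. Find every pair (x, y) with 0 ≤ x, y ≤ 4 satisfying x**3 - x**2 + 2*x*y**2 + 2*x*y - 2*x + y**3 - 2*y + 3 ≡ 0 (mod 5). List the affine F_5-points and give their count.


Affine F_5-points: {(2, 1), (3, 0), (3, 2), (4, 2), (4, 3)}; count = 5.

For each of the 25 pairs (x, y) ∈ F_5², evaluate f(x, y) mod 5. Record the zeros.
  x = 0: [0↦3, 1↦2, 2↦2, 3↦4, 4↦4]  zeros at y ∈ ∅
  x = 1: [0↦1, 1↦4, 2↦2, 3↦1, 4↦2]  zeros at y ∈ ∅
  x = 2: [0↦3, 1↦0, 2↦1, 3↦2, 4↦4]  zeros at y ∈ {1}
  x = 3: [0↦0, 1↦1, 2↦0, 3↦3, 4↦1]  zeros at y ∈ {0, 2}
  x = 4: [0↦3, 1↦3, 2↦0, 3↦0, 4↦4]  zeros at y ∈ {2, 3}
Collecting zeros: affine points = {(2, 1), (3, 0), (3, 2), (4, 2), (4, 3)}.
Total count |C(F_5)_aff| = 5.


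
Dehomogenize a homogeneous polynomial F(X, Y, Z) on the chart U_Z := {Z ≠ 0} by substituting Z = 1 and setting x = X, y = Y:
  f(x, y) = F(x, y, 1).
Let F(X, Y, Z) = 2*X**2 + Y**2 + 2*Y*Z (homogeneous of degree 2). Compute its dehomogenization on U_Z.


f(x, y) = 2*x**2 + y**2 + 2*y

On U_Z we set Z = 1. Each monomial c·X^i·Y^j·Z^k in F becomes c·x^i·y^j·1^k = c·x^i·y^j.
Substituting Z = 1: F(X, Y, 1) = 2*x**2 + y**2 + 2*y.
Note: deg(f) ≤ deg(F) = 2; strict inequality happens when F is divisible by Z (lost terms).


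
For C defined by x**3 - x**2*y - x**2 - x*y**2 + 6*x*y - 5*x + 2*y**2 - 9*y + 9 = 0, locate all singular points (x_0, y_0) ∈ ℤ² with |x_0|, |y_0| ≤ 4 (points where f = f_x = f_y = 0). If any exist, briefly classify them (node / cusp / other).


Singular points: {(1, 2)}; classification: cusp.

Compute partial derivatives:
  f_x = 3*x**2 - 2*x*y - 2*x - y**2 + 6*y - 5.
  f_y = -x**2 - 2*x*y + 6*x + 4*y - 9.
Scan x_0 ∈ {−4, ..., 4}. For each x_0, f_y(x_0, y) is a polynomial in y; find its integer roots y ∈ {−4, ..., 4}, then test f_x and f at those candidates.
  x = -4: f_y(-4, y) = 12*y - 49; no integer root y with |y| ≤ 4.
  x = -3: f_y(-3, y) = 10*y - 36; no integer root y with |y| ≤ 4.
  x = -2: f_y(-2, y) = 8*y - 25; no integer root y with |y| ≤ 4.
  x = -1: f_y(-1, y) = 6*y - 16; no integer root y with |y| ≤ 4.
  x = 0: f_y(0, y) = 4*y - 9; no integer root y with |y| ≤ 4.
  x = 1: f_y(1, y) = 2*y - 4; vanishes at y ∈ {2}. (1, 2): f_x = 0, f = 0 — SINGULAR.
  x = 2: f_y(2, y) = -1; no integer root y with |y| ≤ 4.
  x = 3: f_y(3, y) = -2*y; vanishes at y ∈ {0}. (3, 0): f_x = 16 ≠ 0.
  x = 4: f_y(4, y) = -4*y - 1; no integer root y with |y| ≤ 4.
Only singular point on the grid: (1, 2).
Classify: substitute x = 1 + u, y = 2 + v and expand: f = u**3 - u**2*v - u*v**2 + v**2.
No constant or linear terms (consistent with a singular point). Quadratic part: v**2. Cubic part: u**3 - u**2*v - u*v**2.
The quadratic part v**2 is a perfect square, so there is a single (double) tangent line v = 0, i.e. y = 2. Restricting the cubic part to that line (v = 0) leaves u**3 ≠ 0, so f is not divisible by v and the branch is v² ≈ -u**3 to lowest order — this is a cusp.
Classification: cusp.


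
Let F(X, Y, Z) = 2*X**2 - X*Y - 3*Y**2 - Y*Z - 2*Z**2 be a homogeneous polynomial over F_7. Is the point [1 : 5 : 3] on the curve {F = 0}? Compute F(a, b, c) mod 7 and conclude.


F(1,5,3) ≡ 1 (mod 7); P is NOT on the curve.

Evaluate F(1, 5, 3) term-by-term (mod 7).
  2*X**2 ↦ 2·1·1·1 = 2
  -X*Y ↦ -1·1·5·1 = -5
  -3*Y**2 ↦ -3·1·25·1 = -75
  -Y*Z ↦ -1·1·5·3 = -15
  -2*Z**2 ↦ -2·1·1·9 = -18
Sum: F(1, 5, 3) = (2) + (-5) + (-75) + (-15) + (-18) = -111.
Reducing mod 7: -111 ≡ 1 (mod 7).
Since F(a, b, c) ≡ 1 ≠ 0 (mod 7), P does NOT lie on the curve.


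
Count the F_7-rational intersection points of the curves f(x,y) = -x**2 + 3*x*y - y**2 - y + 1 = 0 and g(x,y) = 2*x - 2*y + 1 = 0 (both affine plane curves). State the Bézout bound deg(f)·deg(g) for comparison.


Common zeros: {(5, 2), (6, 3)}; count = 2; Bézout bound = 2.

deg(f) = 2, deg(g) = 1, so Bézout bound = 2.
Scan x ∈ F_7. For each x, list the y ∈ F_7 with f(x, y) ≡ 0 and those with g(x, y) ≡ 0 (mod 7); the common zeros in that column are the intersection.
  x = 0: f ≡ 0 at y ∈ ∅; g ≡ 0 at y ∈ {4}; common: ∅.
  x = 1: f ≡ 0 at y ∈ {0, 2}; g ≡ 0 at y ∈ {5}; common: ∅.
  x = 2: f ≡ 0 at y ∈ ∅; g ≡ 0 at y ∈ {6}; common: ∅.
  x = 3: f ≡ 0 at y ∈ {3, 5}; g ≡ 0 at y ∈ {0}; common: ∅.
  x = 4: f ≡ 0 at y ∈ ∅; g ≡ 0 at y ∈ {1}; common: ∅.
  x = 5: f ≡ 0 at y ∈ {2, 5}; g ≡ 0 at y ∈ {2}; common: {2}.
  x = 6: f ≡ 0 at y ∈ {0, 3}; g ≡ 0 at y ∈ {3}; common: {3}.
Collecting: common zeros = {(5, 2), (6, 3)}, so the count is 2.
Comparison with the Bézout bound: 2 ≤ 2 = deg(f)·deg(g), as expected for curves with no common component (the bound is attained).


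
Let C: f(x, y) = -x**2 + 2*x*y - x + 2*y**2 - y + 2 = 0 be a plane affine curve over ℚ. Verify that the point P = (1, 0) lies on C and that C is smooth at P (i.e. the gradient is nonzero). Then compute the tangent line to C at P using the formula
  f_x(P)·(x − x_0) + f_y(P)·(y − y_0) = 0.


Tangent line at P: -3*x + y + 3 = 0.

Step 1: f(1, 0) = 0, so P lies on C.
Step 2: partial derivatives
  f_x(x, y) = -2*x + 2*y - 1, f_y(x, y) = 2*x + 4*y - 1.
  f_x(P) = -3, f_y(P) = 1 (gradient nonzero, so P is smooth).
Step 3: tangent line at P: -3·(x − 1) + 1·(y − 0) = 0.
Expanding: -3*x + y + 3 = 0.


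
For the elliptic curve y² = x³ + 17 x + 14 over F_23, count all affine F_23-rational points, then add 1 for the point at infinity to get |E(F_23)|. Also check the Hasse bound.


Affine points = {(1, 3), (1, 20), (3, 0), (4, 10), (4, 13), (7, 4), (7, 19), (8, 8), (8, 15), (14, 11), (14, 12), (16, 9), (16, 14), (17, 8), (17, 15), (21, 8), (21, 15)}; affine count = 17; |E(F_23)| = 18.

Discriminant check: Δ ∝ 4a³ + 27b² = 4·17³ + 27·14² = 4·4913 + 27·196 ≡ 12 (mod 23). Nonzero ⇒ E is nonsingular.
For each x ∈ F_23, compute rhs = x³ + 17·x + 14 mod 23, then count y ∈ F_23 with y² ≡ rhs.
  x = 0: rhs = 14, matching y values: none (0 points).
  x = 1: rhs = 9, matching y values: 3, 20 (2 points).
  x = 2: rhs = 10, matching y values: none (0 points).
  x = 3: rhs = 0, matching y values: 0 (1 points).
  x = 4: rhs = 8, matching y values: 10, 13 (2 points).
  x = 5: rhs = 17, matching y values: none (0 points).
  x = 6: rhs = 10, matching y values: none (0 points).
  x = 7: rhs = 16, matching y values: 4, 19 (2 points).
  x = 8: rhs = 18, matching y values: 8, 15 (2 points).
  x = 9: rhs = 22, matching y values: none (0 points).
  x = 10: rhs = 11, matching y values: none (0 points).
  x = 11: rhs = 14, matching y values: none (0 points).
  x = 12: rhs = 14, matching y values: none (0 points).
  x = 13: rhs = 17, matching y values: none (0 points).
  x = 14: rhs = 6, matching y values: 11, 12 (2 points).
  x = 15: rhs = 10, matching y values: none (0 points).
  x = 16: rhs = 12, matching y values: 9, 14 (2 points).
  x = 17: rhs = 18, matching y values: 8, 15 (2 points).
  x = 18: rhs = 11, matching y values: none (0 points).
  x = 19: rhs = 20, matching y values: none (0 points).
  x = 20: rhs = 5, matching y values: none (0 points).
  x = 21: rhs = 18, matching y values: 8, 15 (2 points).
  x = 22: rhs = 19, matching y values: none (0 points).
Total affine count: 17.
Full point count |E(F_23)| = 17 + 1 = 18.
Hasse bound: |18 − (23+1)| = |-6| = 6 ≤ 2√23 ≈ 9.5917 ✓.


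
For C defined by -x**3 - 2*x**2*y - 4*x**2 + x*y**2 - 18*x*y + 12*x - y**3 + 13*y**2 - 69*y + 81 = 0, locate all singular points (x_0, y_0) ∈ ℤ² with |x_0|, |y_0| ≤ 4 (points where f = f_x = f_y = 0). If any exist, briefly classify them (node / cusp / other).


Singular points: {(-3, 3)}; classification: node.

Compute partial derivatives:
  f_x = -3*x**2 - 4*x*y - 8*x + y**2 - 18*y + 12.
  f_y = -2*x**2 + 2*x*y - 18*x - 3*y**2 + 26*y - 69.
Scan x_0 ∈ {−4, ..., 4}. For each x_0, f_y(x_0, y) is a polynomial in y; find its integer roots y ∈ {−4, ..., 4}, then test f_x and f at those candidates.
  x = -4: f_y(-4, y) = -3*y**2 + 18*y - 29; no integer root y with |y| ≤ 4.
  x = -3: f_y(-3, y) = -3*y**2 + 20*y - 33; vanishes at y ∈ {3}. (-3, 3): f_x = 0, f = 0 — SINGULAR.
  x = -2: f_y(-2, y) = -3*y**2 + 22*y - 41; no integer root y with |y| ≤ 4.
  x = -1: f_y(-1, y) = -3*y**2 + 24*y - 53; no integer root y with |y| ≤ 4.
  x = 0: f_y(0, y) = -3*y**2 + 26*y - 69; no integer root y with |y| ≤ 4.
  x = 1: f_y(1, y) = -3*y**2 + 28*y - 89; no integer root y with |y| ≤ 4.
  x = 2: f_y(2, y) = -3*y**2 + 30*y - 113; no integer root y with |y| ≤ 4.
  x = 3: f_y(3, y) = -3*y**2 + 32*y - 141; no integer root y with |y| ≤ 4.
  x = 4: f_y(4, y) = -3*y**2 + 34*y - 173; no integer root y with |y| ≤ 4.
Only singular point on the grid: (-3, 3).
Classify: substitute x = -3 + u, y = 3 + v and expand: f = -u**3 - 2*u**2*v - u**2 + u*v**2 - v**3 + v**2.
No constant or linear terms (consistent with a singular point). Quadratic part: -u**2 + v**2. Cubic part: -u**3 - 2*u**2*v + u*v**2 - v**3.
The quadratic part v**2 - u**2 = (v − u)(v + u) splits into two distinct linear factors, so there are two distinct tangent lines y − 3 = ±(x − -3) — this is a node (ordinary double point).
Classification: node.


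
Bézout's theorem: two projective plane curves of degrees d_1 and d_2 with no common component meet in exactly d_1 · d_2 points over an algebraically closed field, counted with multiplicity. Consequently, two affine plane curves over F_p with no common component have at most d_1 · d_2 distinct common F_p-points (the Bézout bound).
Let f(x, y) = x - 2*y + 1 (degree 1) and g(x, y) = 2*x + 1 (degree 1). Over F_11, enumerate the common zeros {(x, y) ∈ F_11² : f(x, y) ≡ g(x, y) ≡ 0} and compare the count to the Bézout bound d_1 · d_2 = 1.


Common zeros: {(5, 3)}; count = 1; Bézout bound = 1.

deg(f) = 1, deg(g) = 1, so Bézout bound = 1.
Scan x ∈ F_11. For each x, list the y ∈ F_11 with f(x, y) ≡ 0 and those with g(x, y) ≡ 0 (mod 11); the common zeros in that column are the intersection.
  x = 0: f ≡ 0 at y ∈ {6}; g ≡ 0 at y ∈ ∅; common: ∅.
  x = 1: f ≡ 0 at y ∈ {1}; g ≡ 0 at y ∈ ∅; common: ∅.
  x = 2: f ≡ 0 at y ∈ {7}; g ≡ 0 at y ∈ ∅; common: ∅.
  x = 3: f ≡ 0 at y ∈ {2}; g ≡ 0 at y ∈ ∅; common: ∅.
  x = 4: f ≡ 0 at y ∈ {8}; g ≡ 0 at y ∈ ∅; common: ∅.
  x = 5: f ≡ 0 at y ∈ {3}; g ≡ 0 at y ∈ {0, 1, 2, 3, 4, 5, 6, 7, 8, 9, 10}; common: {3}.
  x = 6: f ≡ 0 at y ∈ {9}; g ≡ 0 at y ∈ ∅; common: ∅.
  x = 7: f ≡ 0 at y ∈ {4}; g ≡ 0 at y ∈ ∅; common: ∅.
  x = 8: f ≡ 0 at y ∈ {10}; g ≡ 0 at y ∈ ∅; common: ∅.
  x = 9: f ≡ 0 at y ∈ {5}; g ≡ 0 at y ∈ ∅; common: ∅.
  x = 10: f ≡ 0 at y ∈ {0}; g ≡ 0 at y ∈ ∅; common: ∅.
Collecting: common zeros = {(5, 3)}, so the count is 1.
Comparison with the Bézout bound: 1 ≤ 1 = deg(f)·deg(g), as expected for curves with no common component (the bound is attained).


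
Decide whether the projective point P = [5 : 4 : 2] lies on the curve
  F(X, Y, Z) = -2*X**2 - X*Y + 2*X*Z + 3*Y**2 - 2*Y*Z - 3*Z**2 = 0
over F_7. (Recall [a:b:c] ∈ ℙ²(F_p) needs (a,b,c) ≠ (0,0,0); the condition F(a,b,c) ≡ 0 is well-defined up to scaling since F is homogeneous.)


F(5,4,2) ≡ 5 (mod 7); P is NOT on the curve.

Evaluate F(5, 4, 2) term-by-term (mod 7).
  -2*X**2 ↦ -2·25·1·1 = -50
  -X*Y ↦ -1·5·4·1 = -20
  2*X*Z ↦ 2·5·1·2 = 20
  3*Y**2 ↦ 3·1·16·1 = 48
  -2*Y*Z ↦ -2·1·4·2 = -16
  -3*Z**2 ↦ -3·1·1·4 = -12
Sum: F(5, 4, 2) = (-50) + (-20) + (20) + (48) + (-16) + (-12) = -30.
Reducing mod 7: -30 ≡ 5 (mod 7).
Since F(a, b, c) ≡ 5 ≠ 0 (mod 7), P does NOT lie on the curve.


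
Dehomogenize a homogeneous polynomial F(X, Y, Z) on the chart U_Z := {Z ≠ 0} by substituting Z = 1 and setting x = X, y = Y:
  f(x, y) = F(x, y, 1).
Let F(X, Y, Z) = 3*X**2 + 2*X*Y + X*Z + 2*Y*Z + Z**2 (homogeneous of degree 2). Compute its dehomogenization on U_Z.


f(x, y) = 3*x**2 + 2*x*y + x + 2*y + 1

On U_Z we set Z = 1. Each monomial c·X^i·Y^j·Z^k in F becomes c·x^i·y^j·1^k = c·x^i·y^j.
Substituting Z = 1: F(X, Y, 1) = 3*x**2 + 2*x*y + x + 2*y + 1.
Note: deg(f) ≤ deg(F) = 2; strict inequality happens when F is divisible by Z (lost terms).


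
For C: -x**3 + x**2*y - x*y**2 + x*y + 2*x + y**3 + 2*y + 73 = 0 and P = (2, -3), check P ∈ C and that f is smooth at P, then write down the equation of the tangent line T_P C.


Tangent line at P: -34*x + 47*y + 209 = 0.

Step 1: f(2, -3) = 0, so P lies on C.
Step 2: partial derivatives
  f_x(x, y) = -3*x**2 + 2*x*y - y**2 + y + 2, f_y(x, y) = x**2 - 2*x*y + x + 3*y**2 + 2.
  f_x(P) = -34, f_y(P) = 47 (gradient nonzero, so P is smooth).
Step 3: tangent line at P: -34·(x − 2) + 47·(y − -3) = 0.
Expanding: -34*x + 47*y + 209 = 0.


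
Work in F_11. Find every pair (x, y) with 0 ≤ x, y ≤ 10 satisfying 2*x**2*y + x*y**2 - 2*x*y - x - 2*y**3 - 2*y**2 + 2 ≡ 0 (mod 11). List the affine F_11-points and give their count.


Affine F_11-points: {(0, 2), (1, 4), (2, 0), (3, 2), (4, 1), (4, 10), (5, 4), (5, 5), (5, 9), (8, 1), (8, 3), (8, 10), (9, 5), (10, 3)}; count = 14.

For each of the 121 pairs (x, y) ∈ F_11², evaluate f(x, y) mod 11. Record the zeros.
  x = 0: [0↦2, 1↦9, 2↦0, 3↦7, 4↦7, 5↦10, 6↦4, 7↦10, 8↦5, 9↦10, 10↦2]  zeros at y ∈ {2}
  x = 1: [0↦1, 1↦9, 2↦3, 3↦4, 4↦0, 5↦1, 6↦6, 7↦3, 8↦2, 9↦2, 10↦2]  zeros at y ∈ {4}
  x = 2: [0↦0, 1↦2, 2↦3, 3↦2, 4↦9, 5↦1, 6↦10, 7↦2, 8↦9, 9↦8, 10↦9]  zeros at y ∈ {0}
  x = 3: [0↦10, 1↦10, 2↦0, 3↦1, 4↦1, 5↦10, 6↦5, 7↦7, 8↦4, 9↦6, 10↦1]  zeros at y ∈ {2}
  x = 4: [0↦9, 1↦0, 2↦5, 3↦1, 4↦9, 5↦6, 6↦2, 7↦7, 8↦9, 9↦7, 10↦0]  zeros at y ∈ {1, 10}
  x = 5: [0↦8, 1↦5, 2↦7, 3↦2, 4↦0, 5↦0, 6↦1, 7↦2, 8↦2, 9↦0, 10↦6]  zeros at y ∈ {4, 5, 9}
  x = 6: [0↦7, 1↦3, 2↦6, 3↦4, 4↦7, 5↦3, 6↦2, 7↦3, 8↦5, 9↦7, 10↦8]  zeros at y ∈ ∅
  x = 7: [0↦6, 1↦5, 2↦2, 3↦7, 4↦8, 5↦4, 6↦5, 7↦10, 8↦7, 9↦6, 10↦6]  zeros at y ∈ ∅
  x = 8: [0↦5, 1↦0, 2↦6, 3↦0, 4↦3, 5↦3, 6↦10, 7↦1, 8↦8, 9↦8, 10↦0]  zeros at y ∈ {1, 3, 10}
  x = 9: [0↦4, 1↦10, 2↦7, 3↦5, 4↦3, 5↦0, 6↦6, 7↦9, 8↦8, 9↦2, 10↦1]  zeros at y ∈ {5}
  x = 10: [0↦3, 1↦2, 2↦5, 3↦0, 4↦8, 5↦6, 6↦4, 7↦1, 8↦7, 9↦10, 10↦9]  zeros at y ∈ {3}
Collecting zeros: affine points = {(0, 2), (1, 4), (2, 0), (3, 2), (4, 1), (4, 10), (5, 4), (5, 5), (5, 9), (8, 1), (8, 3), (8, 10), (9, 5), (10, 3)}.
Total count |C(F_11)_aff| = 14.


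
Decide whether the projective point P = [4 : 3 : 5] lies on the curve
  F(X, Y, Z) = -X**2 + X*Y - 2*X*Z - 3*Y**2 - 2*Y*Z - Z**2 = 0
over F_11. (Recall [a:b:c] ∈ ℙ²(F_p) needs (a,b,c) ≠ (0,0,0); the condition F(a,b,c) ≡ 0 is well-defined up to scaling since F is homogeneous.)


F(4,3,5) ≡ 6 (mod 11); P is NOT on the curve.

Evaluate F(4, 3, 5) term-by-term (mod 11).
  -X**2 ↦ -1·16·1·1 = -16
  X*Y ↦ 1·4·3·1 = 12
  -2*X*Z ↦ -2·4·1·5 = -40
  -3*Y**2 ↦ -3·1·9·1 = -27
  -2*Y*Z ↦ -2·1·3·5 = -30
  -Z**2 ↦ -1·1·1·25 = -25
Sum: F(4, 3, 5) = (-16) + (12) + (-40) + (-27) + (-30) + (-25) = -126.
Reducing mod 11: -126 ≡ 6 (mod 11).
Since F(a, b, c) ≡ 6 ≠ 0 (mod 11), P does NOT lie on the curve.


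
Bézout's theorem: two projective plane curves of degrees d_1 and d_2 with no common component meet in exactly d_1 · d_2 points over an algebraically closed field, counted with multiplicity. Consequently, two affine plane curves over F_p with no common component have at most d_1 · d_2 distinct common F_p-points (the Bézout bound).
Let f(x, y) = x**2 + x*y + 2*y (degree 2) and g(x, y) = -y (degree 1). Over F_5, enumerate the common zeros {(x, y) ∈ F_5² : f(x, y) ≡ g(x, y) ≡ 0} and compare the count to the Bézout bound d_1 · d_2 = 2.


Common zeros: {(0, 0)}; count = 1; Bézout bound = 2.

deg(f) = 2, deg(g) = 1, so Bézout bound = 2.
Scan x ∈ F_5. For each x, list the y ∈ F_5 with f(x, y) ≡ 0 and those with g(x, y) ≡ 0 (mod 5); the common zeros in that column are the intersection.
  x = 0: f ≡ 0 at y ∈ {0}; g ≡ 0 at y ∈ {0}; common: {0}.
  x = 1: f ≡ 0 at y ∈ {3}; g ≡ 0 at y ∈ {0}; common: ∅.
  x = 2: f ≡ 0 at y ∈ {4}; g ≡ 0 at y ∈ {0}; common: ∅.
  x = 3: f ≡ 0 at y ∈ ∅; g ≡ 0 at y ∈ {0}; common: ∅.
  x = 4: f ≡ 0 at y ∈ {4}; g ≡ 0 at y ∈ {0}; common: ∅.
Collecting: common zeros = {(0, 0)}, so the count is 1.
Comparison with the Bézout bound: 1 ≤ 2 = deg(f)·deg(g), as expected for curves with no common component (the affine F_5-count falls short of the bound because intersections may lie at infinity, over extension fields, or carry multiplicity).


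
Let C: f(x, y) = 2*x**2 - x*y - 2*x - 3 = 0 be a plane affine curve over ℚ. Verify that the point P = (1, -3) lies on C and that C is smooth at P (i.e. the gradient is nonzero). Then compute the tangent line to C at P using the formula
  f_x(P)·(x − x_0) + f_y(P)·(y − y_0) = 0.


Tangent line at P: 5*x - y - 8 = 0.

Step 1: f(1, -3) = 0, so P lies on C.
Step 2: partial derivatives
  f_x(x, y) = 4*x - y - 2, f_y(x, y) = -x.
  f_x(P) = 5, f_y(P) = -1 (gradient nonzero, so P is smooth).
Step 3: tangent line at P: 5·(x − 1) + -1·(y − -3) = 0.
Expanding: 5*x - y - 8 = 0.


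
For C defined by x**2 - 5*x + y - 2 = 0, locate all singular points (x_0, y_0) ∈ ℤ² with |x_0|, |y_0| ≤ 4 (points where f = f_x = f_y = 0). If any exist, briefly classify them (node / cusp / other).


No singular points in the scanned grid; C is smooth there.

Compute partial derivatives:
  f_x = 2*x - 5.
  f_y = 1.
f_y = 1 is a nonzero constant, so f_y never vanishes: no point (x, y) can satisfy f = f_x = f_y = 0. In particular no (x, y) ∈ {−4, ..., 4}² is singular; the curve is smooth.


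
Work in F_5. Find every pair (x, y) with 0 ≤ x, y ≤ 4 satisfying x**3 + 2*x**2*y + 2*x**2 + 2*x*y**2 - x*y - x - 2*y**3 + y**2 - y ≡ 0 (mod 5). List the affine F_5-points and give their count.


Affine F_5-points: {(0, 0), (1, 3), (2, 3), (4, 3)}; count = 4.

For each of the 25 pairs (x, y) ∈ F_5², evaluate f(x, y) mod 5. Record the zeros.
  x = 0: [0↦0, 1↦3, 2↦1, 3↦2, 4↦4]  zeros at y ∈ {0}
  x = 1: [0↦2, 1↦3, 2↦3, 3↦0, 4↦2]  zeros at y ∈ {3}
  x = 2: [0↦4, 1↦2, 2↦3, 3↦0, 4↦1]  zeros at y ∈ {3}
  x = 3: [0↦2, 1↦1, 2↦2, 3↦3, 4↦2]  zeros at y ∈ ∅
  x = 4: [0↦2, 1↦1, 2↦1, 3↦0, 4↦1]  zeros at y ∈ {3}
Collecting zeros: affine points = {(0, 0), (1, 3), (2, 3), (4, 3)}.
Total count |C(F_5)_aff| = 4.


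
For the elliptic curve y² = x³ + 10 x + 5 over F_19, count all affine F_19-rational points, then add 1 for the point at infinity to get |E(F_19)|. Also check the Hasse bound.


Affine points = {(0, 9), (0, 10), (1, 4), (1, 15), (3, 9), (3, 10), (5, 3), (5, 16), (7, 0), (9, 8), (9, 11), (14, 1), (14, 18), (16, 9), (16, 10)}; affine count = 15; |E(F_19)| = 16.

Discriminant check: Δ ∝ 4a³ + 27b² = 4·10³ + 27·5² = 4·1000 + 27·25 ≡ 1 (mod 19). Nonzero ⇒ E is nonsingular.
For each x ∈ F_19, compute rhs = x³ + 10·x + 5 mod 19, then count y ∈ F_19 with y² ≡ rhs.
  x = 0: rhs = 5, matching y values: 9, 10 (2 points).
  x = 1: rhs = 16, matching y values: 4, 15 (2 points).
  x = 2: rhs = 14, matching y values: none (0 points).
  x = 3: rhs = 5, matching y values: 9, 10 (2 points).
  x = 4: rhs = 14, matching y values: none (0 points).
  x = 5: rhs = 9, matching y values: 3, 16 (2 points).
  x = 6: rhs = 15, matching y values: none (0 points).
  x = 7: rhs = 0, matching y values: 0 (1 points).
  x = 8: rhs = 8, matching y values: none (0 points).
  x = 9: rhs = 7, matching y values: 8, 11 (2 points).
  x = 10: rhs = 3, matching y values: none (0 points).
  x = 11: rhs = 2, matching y values: none (0 points).
  x = 12: rhs = 10, matching y values: none (0 points).
  x = 13: rhs = 14, matching y values: none (0 points).
  x = 14: rhs = 1, matching y values: 1, 18 (2 points).
  x = 15: rhs = 15, matching y values: none (0 points).
  x = 16: rhs = 5, matching y values: 9, 10 (2 points).
  x = 17: rhs = 15, matching y values: none (0 points).
  x = 18: rhs = 13, matching y values: none (0 points).
Total affine count: 15.
Full point count |E(F_19)| = 15 + 1 = 16.
Hasse bound: |16 − (19+1)| = |-4| = 4 ≤ 2√19 ≈ 8.7178 ✓.


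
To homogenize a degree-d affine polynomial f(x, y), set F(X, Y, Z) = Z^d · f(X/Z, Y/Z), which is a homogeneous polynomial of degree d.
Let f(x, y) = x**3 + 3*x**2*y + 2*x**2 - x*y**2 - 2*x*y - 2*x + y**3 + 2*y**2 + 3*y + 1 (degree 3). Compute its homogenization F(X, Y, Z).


F(X, Y, Z) = X**3 + 3*X**2*Y + 2*X**2*Z - X*Y**2 - 2*X*Y*Z - 2*X*Z**2 + Y**3 + 2*Y**2*Z + 3*Y*Z**2 + Z**3

deg(f) = 3.
Substitute x = X/Z, y = Y/Z into f, then multiply by Z^3.
  monomial 1·x^3·y^0 ↦ 1·X^3·Y^0·Z^0.
  monomial 3·x^2·y^1 ↦ 3·X^2·Y^1·Z^0.
  monomial 2·x^2·y^0 ↦ 2·X^2·Y^0·Z^1.
  monomial -1·x^1·y^2 ↦ -1·X^1·Y^2·Z^0.
  monomial -2·x^1·y^1 ↦ -2·X^1·Y^1·Z^1.
  monomial -2·x^1·y^0 ↦ -2·X^1·Y^0·Z^2.
  monomial 1·x^0·y^3 ↦ 1·X^0·Y^3·Z^0.
  monomial 2·x^0·y^2 ↦ 2·X^0·Y^2·Z^1.
  monomial 3·x^0·y^1 ↦ 3·X^0·Y^1·Z^2.
  monomial 1·x^0·y^0 ↦ 1·X^0·Y^0·Z^3.
Collecting: F(X, Y, Z) = X**3 + 3*X**2*Y + 2*X**2*Z - X*Y**2 - 2*X*Y*Z - 2*X*Z**2 + Y**3 + 2*Y**2*Z + 3*Y*Z**2 + Z**3.


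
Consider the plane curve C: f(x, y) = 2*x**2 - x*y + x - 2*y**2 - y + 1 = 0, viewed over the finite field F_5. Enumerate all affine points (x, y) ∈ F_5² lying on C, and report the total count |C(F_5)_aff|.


Affine F_5-points: {(0, 3), (0, 4), (1, 1), (1, 3), (4, 1), (4, 4)}; count = 6.

For each of the 25 pairs (x, y) ∈ F_5², evaluate f(x, y) mod 5. Record the zeros.
  x = 0: [0↦1, 1↦3, 2↦1, 3↦0, 4↦0]  zeros at y ∈ {3, 4}
  x = 1: [0↦4, 1↦0, 2↦2, 3↦0, 4↦4]  zeros at y ∈ {1, 3}
  x = 2: [0↦1, 1↦1, 2↦2, 3↦4, 4↦2]  zeros at y ∈ ∅
  x = 3: [0↦2, 1↦1, 2↦1, 3↦2, 4↦4]  zeros at y ∈ ∅
  x = 4: [0↦2, 1↦0, 2↦4, 3↦4, 4↦0]  zeros at y ∈ {1, 4}
Collecting zeros: affine points = {(0, 3), (0, 4), (1, 1), (1, 3), (4, 1), (4, 4)}.
Total count |C(F_5)_aff| = 6.


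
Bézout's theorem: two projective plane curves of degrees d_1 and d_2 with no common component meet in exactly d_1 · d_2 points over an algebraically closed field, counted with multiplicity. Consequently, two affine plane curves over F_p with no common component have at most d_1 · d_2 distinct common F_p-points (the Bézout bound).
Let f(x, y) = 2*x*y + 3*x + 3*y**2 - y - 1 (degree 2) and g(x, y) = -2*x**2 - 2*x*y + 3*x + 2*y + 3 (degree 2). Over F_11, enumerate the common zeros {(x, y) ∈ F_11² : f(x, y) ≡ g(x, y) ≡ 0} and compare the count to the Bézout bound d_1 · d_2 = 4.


Common zeros: ∅; count = 0; Bézout bound = 4.

deg(f) = 2, deg(g) = 2, so Bézout bound = 4.
Scan x ∈ F_11. For each x, list the y ∈ F_11 with f(x, y) ≡ 0 and those with g(x, y) ≡ 0 (mod 11); the common zeros in that column are the intersection.
  x = 0: f ≡ 0 at y ∈ ∅; g ≡ 0 at y ∈ {4}; common: ∅.
  x = 1: f ≡ 0 at y ∈ ∅; g ≡ 0 at y ∈ ∅; common: ∅.
  x = 2: f ≡ 0 at y ∈ {1, 9}; g ≡ 0 at y ∈ {6}; common: ∅.
  x = 3: f ≡ 0 at y ∈ ∅; g ≡ 0 at y ∈ {4}; common: ∅.
  x = 4: f ≡ 0 at y ∈ {0, 5}; g ≡ 0 at y ∈ {10}; common: ∅.
  x = 5: f ≡ 0 at y ∈ {2, 6}; g ≡ 0 at y ∈ {7}; common: ∅.
  x = 6: f ≡ 0 at y ∈ {3, 8}; g ≡ 0 at y ∈ {7}; common: ∅.
  x = 7: f ≡ 0 at y ∈ ∅; g ≡ 0 at y ∈ {3}; common: ∅.
  x = 8: f ≡ 0 at y ∈ {7, 10}; g ≡ 0 at y ∈ {3}; common: ∅.
  x = 9: f ≡ 0 at y ∈ ∅; g ≡ 0 at y ∈ {0}; common: ∅.
  x = 10: f ≡ 0 at y ∈ ∅; g ≡ 0 at y ∈ {6}; common: ∅.
Collecting: common zeros = ∅, so the count is 0.
Comparison with the Bézout bound: 0 ≤ 4 = deg(f)·deg(g), as expected for curves with no common component (the affine F_11-count falls short of the bound because intersections may lie at infinity, over extension fields, or carry multiplicity).


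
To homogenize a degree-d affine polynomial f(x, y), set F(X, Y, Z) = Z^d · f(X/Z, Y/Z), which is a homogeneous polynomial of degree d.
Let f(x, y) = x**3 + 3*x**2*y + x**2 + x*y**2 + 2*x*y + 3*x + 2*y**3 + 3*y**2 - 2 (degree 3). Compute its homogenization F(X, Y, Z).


F(X, Y, Z) = X**3 + 3*X**2*Y + X**2*Z + X*Y**2 + 2*X*Y*Z + 3*X*Z**2 + 2*Y**3 + 3*Y**2*Z - 2*Z**3

deg(f) = 3.
Substitute x = X/Z, y = Y/Z into f, then multiply by Z^3.
  monomial 1·x^3·y^0 ↦ 1·X^3·Y^0·Z^0.
  monomial 3·x^2·y^1 ↦ 3·X^2·Y^1·Z^0.
  monomial 1·x^2·y^0 ↦ 1·X^2·Y^0·Z^1.
  monomial 1·x^1·y^2 ↦ 1·X^1·Y^2·Z^0.
  monomial 2·x^1·y^1 ↦ 2·X^1·Y^1·Z^1.
  monomial 3·x^1·y^0 ↦ 3·X^1·Y^0·Z^2.
  monomial 2·x^0·y^3 ↦ 2·X^0·Y^3·Z^0.
  monomial 3·x^0·y^2 ↦ 3·X^0·Y^2·Z^1.
  monomial -2·x^0·y^0 ↦ -2·X^0·Y^0·Z^3.
Collecting: F(X, Y, Z) = X**3 + 3*X**2*Y + X**2*Z + X*Y**2 + 2*X*Y*Z + 3*X*Z**2 + 2*Y**3 + 3*Y**2*Z - 2*Z**3.


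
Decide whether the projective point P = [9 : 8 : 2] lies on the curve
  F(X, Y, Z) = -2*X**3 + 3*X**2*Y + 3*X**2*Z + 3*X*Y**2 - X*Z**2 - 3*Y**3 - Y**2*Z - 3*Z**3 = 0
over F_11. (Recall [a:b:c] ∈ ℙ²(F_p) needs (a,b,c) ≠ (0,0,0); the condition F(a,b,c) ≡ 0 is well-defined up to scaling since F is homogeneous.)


F(9,8,2) ≡ 8 (mod 11); P is NOT on the curve.

Evaluate F(9, 8, 2) term-by-term (mod 11).
  -2*X**3 ↦ -2·729·1·1 = -1458
  3*X**2*Y ↦ 3·81·8·1 = 1944
  3*X**2*Z ↦ 3·81·1·2 = 486
  3*X*Y**2 ↦ 3·9·64·1 = 1728
  -X*Z**2 ↦ -1·9·1·4 = -36
  -3*Y**3 ↦ -3·1·512·1 = -1536
  -Y**2*Z ↦ -1·1·64·2 = -128
  -3*Z**3 ↦ -3·1·1·8 = -24
Sum: F(9, 8, 2) = (-1458) + (1944) + (486) + (1728) + (-36) + (-1536) + (-128) + (-24) = 976.
Reducing mod 11: 976 ≡ 8 (mod 11).
Since F(a, b, c) ≡ 8 ≠ 0 (mod 11), P does NOT lie on the curve.


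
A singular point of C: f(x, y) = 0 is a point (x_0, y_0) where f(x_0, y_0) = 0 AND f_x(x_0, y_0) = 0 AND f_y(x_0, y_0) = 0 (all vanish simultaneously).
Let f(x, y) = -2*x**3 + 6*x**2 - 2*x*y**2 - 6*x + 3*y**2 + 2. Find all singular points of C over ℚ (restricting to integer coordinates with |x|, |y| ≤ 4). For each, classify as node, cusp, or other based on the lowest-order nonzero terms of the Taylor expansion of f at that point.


Singular points: {(1, 0)}; classification: cusp.

Compute partial derivatives:
  f_x = -6*x**2 + 12*x - 2*y**2 - 6.
  f_y = -4*x*y + 6*y.
Scan x_0 ∈ {−4, ..., 4}. For each x_0, f_y(x_0, y) is a polynomial in y; find its integer roots y ∈ {−4, ..., 4}, then test f_x and f at those candidates.
  x = -4: f_y(-4, y) = 22*y; vanishes at y ∈ {0}. (-4, 0): f_x = -150 ≠ 0.
  x = -3: f_y(-3, y) = 18*y; vanishes at y ∈ {0}. (-3, 0): f_x = -96 ≠ 0.
  x = -2: f_y(-2, y) = 14*y; vanishes at y ∈ {0}. (-2, 0): f_x = -54 ≠ 0.
  x = -1: f_y(-1, y) = 10*y; vanishes at y ∈ {0}. (-1, 0): f_x = -24 ≠ 0.
  x = 0: f_y(0, y) = 6*y; vanishes at y ∈ {0}. (0, 0): f_x = -6 ≠ 0.
  x = 1: f_y(1, y) = 2*y; vanishes at y ∈ {0}. (1, 0): f_x = 0, f = 0 — SINGULAR.
  x = 2: f_y(2, y) = -2*y; vanishes at y ∈ {0}. (2, 0): f_x = -6 ≠ 0.
  x = 3: f_y(3, y) = -6*y; vanishes at y ∈ {0}. (3, 0): f_x = -24 ≠ 0.
  x = 4: f_y(4, y) = -10*y; vanishes at y ∈ {0}. (4, 0): f_x = -54 ≠ 0.
Only singular point on the grid: (1, 0).
Classify: substitute x = 1 + u, y = 0 + v and expand: f = -2*u**3 - 2*u*v**2 + v**2.
No constant or linear terms (consistent with a singular point). Quadratic part: v**2. Cubic part: -2*u**3 - 2*u*v**2.
The quadratic part v**2 is a perfect square, so there is a single (double) tangent line v = 0, i.e. y = 0. Restricting the cubic part to that line (v = 0) leaves -2*u**3 ≠ 0, so f is not divisible by v and the branch is v² ≈ 2*u**3 to lowest order — this is a cusp.
Classification: cusp.
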